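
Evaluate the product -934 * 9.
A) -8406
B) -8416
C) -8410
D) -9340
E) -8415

-934 * 9 = -8406
A) -8406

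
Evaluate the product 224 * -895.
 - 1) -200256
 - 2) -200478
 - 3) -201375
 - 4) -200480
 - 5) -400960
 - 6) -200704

224 * -895 = -200480
4) -200480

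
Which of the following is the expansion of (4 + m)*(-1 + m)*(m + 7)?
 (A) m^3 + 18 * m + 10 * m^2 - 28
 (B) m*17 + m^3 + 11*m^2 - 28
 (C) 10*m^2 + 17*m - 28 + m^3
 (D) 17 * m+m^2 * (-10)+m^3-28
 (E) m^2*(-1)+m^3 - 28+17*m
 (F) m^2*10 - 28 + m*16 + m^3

Expanding (4 + m)*(-1 + m)*(m + 7):
= 10*m^2 + 17*m - 28 + m^3
C) 10*m^2 + 17*m - 28 + m^3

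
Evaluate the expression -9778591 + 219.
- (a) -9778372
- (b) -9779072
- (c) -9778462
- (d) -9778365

-9778591 + 219 = -9778372
a) -9778372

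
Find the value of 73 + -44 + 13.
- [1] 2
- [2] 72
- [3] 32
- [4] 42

First: 73 + -44 = 29
Then: 29 + 13 = 42
4) 42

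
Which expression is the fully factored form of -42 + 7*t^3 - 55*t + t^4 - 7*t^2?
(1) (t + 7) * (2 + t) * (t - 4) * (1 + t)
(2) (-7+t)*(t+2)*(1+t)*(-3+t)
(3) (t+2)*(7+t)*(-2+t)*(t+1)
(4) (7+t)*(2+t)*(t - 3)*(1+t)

We need to factor -42 + 7*t^3 - 55*t + t^4 - 7*t^2.
The factored form is (7+t)*(2+t)*(t - 3)*(1+t).
4) (7+t)*(2+t)*(t - 3)*(1+t)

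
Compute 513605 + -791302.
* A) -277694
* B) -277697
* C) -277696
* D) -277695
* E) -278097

513605 + -791302 = -277697
B) -277697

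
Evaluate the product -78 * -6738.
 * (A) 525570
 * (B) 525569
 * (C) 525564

-78 * -6738 = 525564
C) 525564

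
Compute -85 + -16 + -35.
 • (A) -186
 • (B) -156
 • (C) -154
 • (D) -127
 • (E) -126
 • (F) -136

First: -85 + -16 = -101
Then: -101 + -35 = -136
F) -136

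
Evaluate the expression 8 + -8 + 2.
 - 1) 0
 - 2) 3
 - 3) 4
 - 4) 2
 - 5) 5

First: 8 + -8 = 0
Then: 0 + 2 = 2
4) 2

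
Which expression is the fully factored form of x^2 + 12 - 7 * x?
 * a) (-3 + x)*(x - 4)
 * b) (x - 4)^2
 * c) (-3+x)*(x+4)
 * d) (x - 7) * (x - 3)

We need to factor x^2 + 12 - 7 * x.
The factored form is (-3 + x)*(x - 4).
a) (-3 + x)*(x - 4)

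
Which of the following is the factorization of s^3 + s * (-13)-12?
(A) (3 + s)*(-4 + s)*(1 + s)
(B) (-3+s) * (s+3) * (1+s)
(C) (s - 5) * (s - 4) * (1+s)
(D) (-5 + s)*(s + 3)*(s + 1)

We need to factor s^3 + s * (-13)-12.
The factored form is (3 + s)*(-4 + s)*(1 + s).
A) (3 + s)*(-4 + s)*(1 + s)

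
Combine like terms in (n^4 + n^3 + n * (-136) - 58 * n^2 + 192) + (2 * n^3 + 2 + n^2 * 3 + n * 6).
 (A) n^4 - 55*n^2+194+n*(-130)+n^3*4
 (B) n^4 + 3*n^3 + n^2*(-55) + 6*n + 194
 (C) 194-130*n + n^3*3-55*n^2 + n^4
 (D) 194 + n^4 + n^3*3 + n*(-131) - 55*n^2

Adding the polynomials and combining like terms:
(n^4 + n^3 + n*(-136) - 58*n^2 + 192) + (2*n^3 + 2 + n^2*3 + n*6)
= 194-130*n + n^3*3-55*n^2 + n^4
C) 194-130*n + n^3*3-55*n^2 + n^4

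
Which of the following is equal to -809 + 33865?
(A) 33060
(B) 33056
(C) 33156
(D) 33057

-809 + 33865 = 33056
B) 33056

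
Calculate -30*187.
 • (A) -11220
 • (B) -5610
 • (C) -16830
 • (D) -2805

-30 * 187 = -5610
B) -5610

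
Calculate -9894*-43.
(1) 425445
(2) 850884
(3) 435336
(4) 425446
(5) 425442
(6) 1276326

-9894 * -43 = 425442
5) 425442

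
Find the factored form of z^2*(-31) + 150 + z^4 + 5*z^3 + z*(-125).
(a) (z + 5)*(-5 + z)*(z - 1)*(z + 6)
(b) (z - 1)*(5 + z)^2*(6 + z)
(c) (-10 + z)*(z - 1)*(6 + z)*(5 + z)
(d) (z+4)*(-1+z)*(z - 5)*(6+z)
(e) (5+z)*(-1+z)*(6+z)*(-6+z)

We need to factor z^2*(-31) + 150 + z^4 + 5*z^3 + z*(-125).
The factored form is (z + 5)*(-5 + z)*(z - 1)*(z + 6).
a) (z + 5)*(-5 + z)*(z - 1)*(z + 6)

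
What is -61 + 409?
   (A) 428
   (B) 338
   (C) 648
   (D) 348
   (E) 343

-61 + 409 = 348
D) 348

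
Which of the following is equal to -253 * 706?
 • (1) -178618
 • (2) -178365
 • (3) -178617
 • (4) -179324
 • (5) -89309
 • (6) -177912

-253 * 706 = -178618
1) -178618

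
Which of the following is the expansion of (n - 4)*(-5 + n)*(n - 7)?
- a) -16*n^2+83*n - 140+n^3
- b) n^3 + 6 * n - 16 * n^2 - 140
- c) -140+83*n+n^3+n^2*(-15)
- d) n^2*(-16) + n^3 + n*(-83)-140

Expanding (n - 4)*(-5 + n)*(n - 7):
= -16*n^2+83*n - 140+n^3
a) -16*n^2+83*n - 140+n^3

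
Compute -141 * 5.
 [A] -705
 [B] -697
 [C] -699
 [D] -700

-141 * 5 = -705
A) -705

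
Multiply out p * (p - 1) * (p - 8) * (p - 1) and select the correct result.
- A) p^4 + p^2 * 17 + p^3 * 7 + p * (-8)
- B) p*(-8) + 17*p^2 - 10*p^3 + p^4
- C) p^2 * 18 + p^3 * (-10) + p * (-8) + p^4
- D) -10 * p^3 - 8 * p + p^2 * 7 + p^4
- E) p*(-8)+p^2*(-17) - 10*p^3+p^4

Expanding p * (p - 1) * (p - 8) * (p - 1):
= p*(-8) + 17*p^2 - 10*p^3 + p^4
B) p*(-8) + 17*p^2 - 10*p^3 + p^4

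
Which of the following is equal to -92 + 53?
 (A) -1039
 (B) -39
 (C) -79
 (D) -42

-92 + 53 = -39
B) -39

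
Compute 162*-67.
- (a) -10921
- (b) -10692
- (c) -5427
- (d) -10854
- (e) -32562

162 * -67 = -10854
d) -10854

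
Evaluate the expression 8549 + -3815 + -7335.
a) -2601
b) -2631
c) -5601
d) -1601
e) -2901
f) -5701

First: 8549 + -3815 = 4734
Then: 4734 + -7335 = -2601
a) -2601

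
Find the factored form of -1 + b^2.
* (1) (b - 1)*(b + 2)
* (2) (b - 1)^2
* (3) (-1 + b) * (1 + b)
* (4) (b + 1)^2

We need to factor -1 + b^2.
The factored form is (-1 + b) * (1 + b).
3) (-1 + b) * (1 + b)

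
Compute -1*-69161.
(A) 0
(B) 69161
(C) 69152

-1 * -69161 = 69161
B) 69161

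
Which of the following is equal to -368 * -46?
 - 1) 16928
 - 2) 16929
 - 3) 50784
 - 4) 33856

-368 * -46 = 16928
1) 16928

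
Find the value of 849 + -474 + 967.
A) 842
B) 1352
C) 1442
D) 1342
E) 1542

First: 849 + -474 = 375
Then: 375 + 967 = 1342
D) 1342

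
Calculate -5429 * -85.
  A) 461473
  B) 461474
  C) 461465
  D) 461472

-5429 * -85 = 461465
C) 461465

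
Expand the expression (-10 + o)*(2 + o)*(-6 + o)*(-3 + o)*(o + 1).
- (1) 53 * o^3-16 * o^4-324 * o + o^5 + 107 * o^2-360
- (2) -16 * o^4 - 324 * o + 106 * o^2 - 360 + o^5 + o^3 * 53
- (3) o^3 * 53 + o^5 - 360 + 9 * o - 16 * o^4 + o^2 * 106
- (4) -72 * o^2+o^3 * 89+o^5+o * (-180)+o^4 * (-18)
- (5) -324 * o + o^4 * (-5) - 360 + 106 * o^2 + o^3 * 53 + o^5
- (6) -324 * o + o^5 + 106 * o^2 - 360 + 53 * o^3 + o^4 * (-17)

Expanding (-10 + o)*(2 + o)*(-6 + o)*(-3 + o)*(o + 1):
= -16 * o^4 - 324 * o + 106 * o^2 - 360 + o^5 + o^3 * 53
2) -16 * o^4 - 324 * o + 106 * o^2 - 360 + o^5 + o^3 * 53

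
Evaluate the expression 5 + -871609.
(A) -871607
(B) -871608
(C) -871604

5 + -871609 = -871604
C) -871604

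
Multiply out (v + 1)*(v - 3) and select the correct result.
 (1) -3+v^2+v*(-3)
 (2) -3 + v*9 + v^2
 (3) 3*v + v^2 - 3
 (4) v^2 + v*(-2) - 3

Expanding (v + 1)*(v - 3):
= v^2 + v*(-2) - 3
4) v^2 + v*(-2) - 3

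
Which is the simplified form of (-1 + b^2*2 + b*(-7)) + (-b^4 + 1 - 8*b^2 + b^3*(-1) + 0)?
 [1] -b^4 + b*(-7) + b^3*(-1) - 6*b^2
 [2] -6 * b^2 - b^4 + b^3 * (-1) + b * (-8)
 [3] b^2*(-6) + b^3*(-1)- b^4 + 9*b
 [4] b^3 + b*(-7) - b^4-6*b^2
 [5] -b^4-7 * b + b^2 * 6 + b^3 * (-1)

Adding the polynomials and combining like terms:
(-1 + b^2*2 + b*(-7)) + (-b^4 + 1 - 8*b^2 + b^3*(-1) + 0)
= -b^4 + b*(-7) + b^3*(-1) - 6*b^2
1) -b^4 + b*(-7) + b^3*(-1) - 6*b^2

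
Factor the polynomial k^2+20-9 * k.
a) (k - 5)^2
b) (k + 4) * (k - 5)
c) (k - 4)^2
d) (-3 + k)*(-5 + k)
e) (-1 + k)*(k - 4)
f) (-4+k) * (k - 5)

We need to factor k^2+20-9 * k.
The factored form is (-4+k) * (k - 5).
f) (-4+k) * (k - 5)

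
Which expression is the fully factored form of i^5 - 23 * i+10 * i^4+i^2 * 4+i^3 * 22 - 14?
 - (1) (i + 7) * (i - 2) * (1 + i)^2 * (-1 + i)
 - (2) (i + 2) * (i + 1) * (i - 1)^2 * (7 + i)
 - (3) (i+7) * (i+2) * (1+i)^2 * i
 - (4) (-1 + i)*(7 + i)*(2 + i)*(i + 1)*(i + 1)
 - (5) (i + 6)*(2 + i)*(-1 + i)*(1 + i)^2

We need to factor i^5 - 23 * i+10 * i^4+i^2 * 4+i^3 * 22 - 14.
The factored form is (-1 + i)*(7 + i)*(2 + i)*(i + 1)*(i + 1).
4) (-1 + i)*(7 + i)*(2 + i)*(i + 1)*(i + 1)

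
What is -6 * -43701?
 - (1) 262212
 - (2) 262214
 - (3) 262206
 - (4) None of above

-6 * -43701 = 262206
3) 262206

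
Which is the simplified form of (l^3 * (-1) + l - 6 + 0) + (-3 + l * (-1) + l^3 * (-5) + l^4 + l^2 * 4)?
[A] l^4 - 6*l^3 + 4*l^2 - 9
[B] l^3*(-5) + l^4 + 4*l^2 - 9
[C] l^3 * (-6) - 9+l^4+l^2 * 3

Adding the polynomials and combining like terms:
(l^3*(-1) + l - 6 + 0) + (-3 + l*(-1) + l^3*(-5) + l^4 + l^2*4)
= l^4 - 6*l^3 + 4*l^2 - 9
A) l^4 - 6*l^3 + 4*l^2 - 9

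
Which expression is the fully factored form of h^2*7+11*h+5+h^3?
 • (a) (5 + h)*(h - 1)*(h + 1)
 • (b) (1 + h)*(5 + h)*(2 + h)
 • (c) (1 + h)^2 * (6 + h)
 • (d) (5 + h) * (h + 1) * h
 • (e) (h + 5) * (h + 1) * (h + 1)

We need to factor h^2*7+11*h+5+h^3.
The factored form is (h + 5) * (h + 1) * (h + 1).
e) (h + 5) * (h + 1) * (h + 1)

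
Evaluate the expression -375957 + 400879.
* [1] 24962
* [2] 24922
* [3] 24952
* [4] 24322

-375957 + 400879 = 24922
2) 24922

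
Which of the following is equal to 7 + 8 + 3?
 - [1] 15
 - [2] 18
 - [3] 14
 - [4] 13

First: 7 + 8 = 15
Then: 15 + 3 = 18
2) 18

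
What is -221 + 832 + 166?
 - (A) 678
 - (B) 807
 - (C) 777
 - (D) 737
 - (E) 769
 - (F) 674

First: -221 + 832 = 611
Then: 611 + 166 = 777
C) 777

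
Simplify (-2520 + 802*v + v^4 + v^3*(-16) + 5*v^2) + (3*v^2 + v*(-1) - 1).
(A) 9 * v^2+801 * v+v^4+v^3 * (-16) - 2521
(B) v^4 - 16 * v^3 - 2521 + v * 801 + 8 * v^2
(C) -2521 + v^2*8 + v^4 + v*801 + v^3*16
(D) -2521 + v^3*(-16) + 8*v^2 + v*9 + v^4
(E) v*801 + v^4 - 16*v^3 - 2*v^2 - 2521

Adding the polynomials and combining like terms:
(-2520 + 802*v + v^4 + v^3*(-16) + 5*v^2) + (3*v^2 + v*(-1) - 1)
= v^4 - 16 * v^3 - 2521 + v * 801 + 8 * v^2
B) v^4 - 16 * v^3 - 2521 + v * 801 + 8 * v^2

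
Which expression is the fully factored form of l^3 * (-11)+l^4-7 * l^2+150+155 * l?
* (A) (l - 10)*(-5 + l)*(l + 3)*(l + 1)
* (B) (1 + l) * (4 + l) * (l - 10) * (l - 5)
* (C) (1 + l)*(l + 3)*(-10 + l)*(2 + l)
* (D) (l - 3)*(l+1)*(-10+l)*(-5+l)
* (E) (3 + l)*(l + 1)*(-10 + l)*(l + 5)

We need to factor l^3 * (-11)+l^4-7 * l^2+150+155 * l.
The factored form is (l - 10)*(-5 + l)*(l + 3)*(l + 1).
A) (l - 10)*(-5 + l)*(l + 3)*(l + 1)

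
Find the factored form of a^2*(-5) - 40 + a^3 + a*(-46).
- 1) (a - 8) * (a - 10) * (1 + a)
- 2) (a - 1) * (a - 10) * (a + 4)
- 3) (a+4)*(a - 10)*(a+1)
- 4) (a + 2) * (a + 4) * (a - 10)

We need to factor a^2*(-5) - 40 + a^3 + a*(-46).
The factored form is (a+4)*(a - 10)*(a+1).
3) (a+4)*(a - 10)*(a+1)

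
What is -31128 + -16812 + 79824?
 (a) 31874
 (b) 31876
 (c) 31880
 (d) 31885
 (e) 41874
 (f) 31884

First: -31128 + -16812 = -47940
Then: -47940 + 79824 = 31884
f) 31884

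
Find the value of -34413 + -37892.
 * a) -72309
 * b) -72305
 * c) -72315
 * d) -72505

-34413 + -37892 = -72305
b) -72305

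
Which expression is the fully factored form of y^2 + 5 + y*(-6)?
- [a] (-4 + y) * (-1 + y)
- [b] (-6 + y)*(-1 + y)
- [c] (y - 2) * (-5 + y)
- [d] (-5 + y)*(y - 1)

We need to factor y^2 + 5 + y*(-6).
The factored form is (-5 + y)*(y - 1).
d) (-5 + y)*(y - 1)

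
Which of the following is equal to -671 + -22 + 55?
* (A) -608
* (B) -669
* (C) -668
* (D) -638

First: -671 + -22 = -693
Then: -693 + 55 = -638
D) -638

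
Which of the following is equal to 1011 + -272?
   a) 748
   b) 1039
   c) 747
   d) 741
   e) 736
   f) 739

1011 + -272 = 739
f) 739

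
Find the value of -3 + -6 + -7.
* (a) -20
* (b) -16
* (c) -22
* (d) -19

First: -3 + -6 = -9
Then: -9 + -7 = -16
b) -16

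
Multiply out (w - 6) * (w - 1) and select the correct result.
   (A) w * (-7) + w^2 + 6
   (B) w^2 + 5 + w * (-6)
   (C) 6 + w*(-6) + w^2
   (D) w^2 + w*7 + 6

Expanding (w - 6) * (w - 1):
= w * (-7) + w^2 + 6
A) w * (-7) + w^2 + 6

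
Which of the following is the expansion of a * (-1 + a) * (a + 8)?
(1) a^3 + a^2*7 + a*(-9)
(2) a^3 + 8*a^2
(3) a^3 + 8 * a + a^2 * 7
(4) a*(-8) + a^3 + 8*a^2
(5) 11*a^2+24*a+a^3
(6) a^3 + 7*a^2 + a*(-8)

Expanding a * (-1 + a) * (a + 8):
= a^3 + 7*a^2 + a*(-8)
6) a^3 + 7*a^2 + a*(-8)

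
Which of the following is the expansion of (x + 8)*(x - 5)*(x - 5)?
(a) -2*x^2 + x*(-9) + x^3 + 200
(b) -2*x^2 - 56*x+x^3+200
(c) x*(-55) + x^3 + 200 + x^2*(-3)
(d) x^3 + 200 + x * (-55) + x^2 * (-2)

Expanding (x + 8)*(x - 5)*(x - 5):
= x^3 + 200 + x * (-55) + x^2 * (-2)
d) x^3 + 200 + x * (-55) + x^2 * (-2)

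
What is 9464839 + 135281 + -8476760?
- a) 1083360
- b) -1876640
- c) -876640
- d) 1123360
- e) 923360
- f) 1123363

First: 9464839 + 135281 = 9600120
Then: 9600120 + -8476760 = 1123360
d) 1123360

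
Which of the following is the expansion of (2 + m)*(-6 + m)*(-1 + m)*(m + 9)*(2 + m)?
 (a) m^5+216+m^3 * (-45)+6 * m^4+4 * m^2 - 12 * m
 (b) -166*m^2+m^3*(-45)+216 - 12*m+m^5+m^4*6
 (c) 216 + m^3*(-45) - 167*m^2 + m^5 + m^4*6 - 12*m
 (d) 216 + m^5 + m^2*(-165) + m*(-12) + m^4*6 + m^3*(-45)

Expanding (2 + m)*(-6 + m)*(-1 + m)*(m + 9)*(2 + m):
= -166*m^2+m^3*(-45)+216 - 12*m+m^5+m^4*6
b) -166*m^2+m^3*(-45)+216 - 12*m+m^5+m^4*6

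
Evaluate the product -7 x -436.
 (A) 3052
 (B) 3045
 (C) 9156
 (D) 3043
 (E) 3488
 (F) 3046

-7 * -436 = 3052
A) 3052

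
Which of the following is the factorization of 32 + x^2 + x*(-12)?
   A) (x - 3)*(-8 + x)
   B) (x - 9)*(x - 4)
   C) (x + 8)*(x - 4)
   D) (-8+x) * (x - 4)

We need to factor 32 + x^2 + x*(-12).
The factored form is (-8+x) * (x - 4).
D) (-8+x) * (x - 4)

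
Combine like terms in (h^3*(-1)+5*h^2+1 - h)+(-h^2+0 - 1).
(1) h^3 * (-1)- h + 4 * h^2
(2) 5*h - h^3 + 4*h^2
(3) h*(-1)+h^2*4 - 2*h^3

Adding the polynomials and combining like terms:
(h^3*(-1) + 5*h^2 + 1 - h) + (-h^2 + 0 - 1)
= h^3 * (-1)- h + 4 * h^2
1) h^3 * (-1)- h + 4 * h^2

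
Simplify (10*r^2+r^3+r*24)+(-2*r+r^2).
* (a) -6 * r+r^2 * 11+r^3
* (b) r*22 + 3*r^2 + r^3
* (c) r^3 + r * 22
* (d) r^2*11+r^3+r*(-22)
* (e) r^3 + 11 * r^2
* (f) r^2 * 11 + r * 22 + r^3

Adding the polynomials and combining like terms:
(10*r^2 + r^3 + r*24) + (-2*r + r^2)
= r^2 * 11 + r * 22 + r^3
f) r^2 * 11 + r * 22 + r^3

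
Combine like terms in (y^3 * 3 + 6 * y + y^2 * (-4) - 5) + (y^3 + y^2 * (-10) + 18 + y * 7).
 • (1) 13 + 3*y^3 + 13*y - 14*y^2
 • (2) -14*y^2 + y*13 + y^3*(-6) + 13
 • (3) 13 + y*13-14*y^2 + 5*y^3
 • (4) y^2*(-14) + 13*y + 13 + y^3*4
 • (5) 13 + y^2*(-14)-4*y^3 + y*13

Adding the polynomials and combining like terms:
(y^3*3 + 6*y + y^2*(-4) - 5) + (y^3 + y^2*(-10) + 18 + y*7)
= y^2*(-14) + 13*y + 13 + y^3*4
4) y^2*(-14) + 13*y + 13 + y^3*4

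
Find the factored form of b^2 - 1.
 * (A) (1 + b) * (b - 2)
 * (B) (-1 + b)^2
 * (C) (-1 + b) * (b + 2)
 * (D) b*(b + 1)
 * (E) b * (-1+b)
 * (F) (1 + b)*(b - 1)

We need to factor b^2 - 1.
The factored form is (1 + b)*(b - 1).
F) (1 + b)*(b - 1)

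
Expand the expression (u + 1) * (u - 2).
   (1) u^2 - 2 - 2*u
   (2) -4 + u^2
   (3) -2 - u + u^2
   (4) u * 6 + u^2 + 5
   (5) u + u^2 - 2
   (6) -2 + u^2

Expanding (u + 1) * (u - 2):
= -2 - u + u^2
3) -2 - u + u^2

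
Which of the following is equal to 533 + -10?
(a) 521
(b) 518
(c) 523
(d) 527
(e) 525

533 + -10 = 523
c) 523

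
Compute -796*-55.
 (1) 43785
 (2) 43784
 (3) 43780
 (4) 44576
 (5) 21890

-796 * -55 = 43780
3) 43780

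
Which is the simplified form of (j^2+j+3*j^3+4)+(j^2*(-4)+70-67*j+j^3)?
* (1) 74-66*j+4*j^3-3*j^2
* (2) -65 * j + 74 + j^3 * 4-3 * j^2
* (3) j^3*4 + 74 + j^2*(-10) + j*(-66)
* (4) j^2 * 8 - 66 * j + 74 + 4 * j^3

Adding the polynomials and combining like terms:
(j^2 + j + 3*j^3 + 4) + (j^2*(-4) + 70 - 67*j + j^3)
= 74-66*j+4*j^3-3*j^2
1) 74-66*j+4*j^3-3*j^2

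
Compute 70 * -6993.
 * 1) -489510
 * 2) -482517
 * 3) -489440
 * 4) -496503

70 * -6993 = -489510
1) -489510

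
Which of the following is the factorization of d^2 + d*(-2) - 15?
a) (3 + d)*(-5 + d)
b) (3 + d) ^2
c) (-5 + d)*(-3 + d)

We need to factor d^2 + d*(-2) - 15.
The factored form is (3 + d)*(-5 + d).
a) (3 + d)*(-5 + d)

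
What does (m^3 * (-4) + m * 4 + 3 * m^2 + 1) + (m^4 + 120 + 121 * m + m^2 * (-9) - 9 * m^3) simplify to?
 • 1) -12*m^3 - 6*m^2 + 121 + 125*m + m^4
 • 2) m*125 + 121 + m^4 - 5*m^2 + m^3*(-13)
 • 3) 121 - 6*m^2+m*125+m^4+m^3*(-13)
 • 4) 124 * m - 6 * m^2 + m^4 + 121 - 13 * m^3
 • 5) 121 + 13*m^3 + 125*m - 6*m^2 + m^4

Adding the polynomials and combining like terms:
(m^3*(-4) + m*4 + 3*m^2 + 1) + (m^4 + 120 + 121*m + m^2*(-9) - 9*m^3)
= 121 - 6*m^2+m*125+m^4+m^3*(-13)
3) 121 - 6*m^2+m*125+m^4+m^3*(-13)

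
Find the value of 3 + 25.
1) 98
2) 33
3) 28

3 + 25 = 28
3) 28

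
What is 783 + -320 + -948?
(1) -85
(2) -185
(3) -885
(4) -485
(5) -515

First: 783 + -320 = 463
Then: 463 + -948 = -485
4) -485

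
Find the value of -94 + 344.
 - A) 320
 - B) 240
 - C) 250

-94 + 344 = 250
C) 250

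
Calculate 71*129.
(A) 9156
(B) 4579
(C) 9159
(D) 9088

71 * 129 = 9159
C) 9159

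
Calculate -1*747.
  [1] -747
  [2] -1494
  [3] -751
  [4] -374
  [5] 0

-1 * 747 = -747
1) -747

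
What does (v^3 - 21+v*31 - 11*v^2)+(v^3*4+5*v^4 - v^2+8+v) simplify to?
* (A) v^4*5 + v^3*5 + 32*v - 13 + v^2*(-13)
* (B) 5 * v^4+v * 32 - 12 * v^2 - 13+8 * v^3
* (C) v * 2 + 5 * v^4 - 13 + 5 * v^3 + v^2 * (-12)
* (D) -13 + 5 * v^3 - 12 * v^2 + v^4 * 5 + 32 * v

Adding the polynomials and combining like terms:
(v^3 - 21 + v*31 - 11*v^2) + (v^3*4 + 5*v^4 - v^2 + 8 + v)
= -13 + 5 * v^3 - 12 * v^2 + v^4 * 5 + 32 * v
D) -13 + 5 * v^3 - 12 * v^2 + v^4 * 5 + 32 * v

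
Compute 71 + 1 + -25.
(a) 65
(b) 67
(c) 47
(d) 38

First: 71 + 1 = 72
Then: 72 + -25 = 47
c) 47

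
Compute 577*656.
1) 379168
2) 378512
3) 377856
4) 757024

577 * 656 = 378512
2) 378512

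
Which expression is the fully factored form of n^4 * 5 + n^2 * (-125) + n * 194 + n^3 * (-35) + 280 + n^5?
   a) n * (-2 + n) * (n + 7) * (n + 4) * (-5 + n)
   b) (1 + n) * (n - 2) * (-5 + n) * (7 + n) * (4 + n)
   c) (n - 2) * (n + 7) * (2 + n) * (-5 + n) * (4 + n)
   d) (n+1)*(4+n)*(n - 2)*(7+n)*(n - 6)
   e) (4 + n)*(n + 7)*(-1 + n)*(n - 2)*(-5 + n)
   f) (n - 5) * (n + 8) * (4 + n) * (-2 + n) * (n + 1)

We need to factor n^4 * 5 + n^2 * (-125) + n * 194 + n^3 * (-35) + 280 + n^5.
The factored form is (1 + n) * (n - 2) * (-5 + n) * (7 + n) * (4 + n).
b) (1 + n) * (n - 2) * (-5 + n) * (7 + n) * (4 + n)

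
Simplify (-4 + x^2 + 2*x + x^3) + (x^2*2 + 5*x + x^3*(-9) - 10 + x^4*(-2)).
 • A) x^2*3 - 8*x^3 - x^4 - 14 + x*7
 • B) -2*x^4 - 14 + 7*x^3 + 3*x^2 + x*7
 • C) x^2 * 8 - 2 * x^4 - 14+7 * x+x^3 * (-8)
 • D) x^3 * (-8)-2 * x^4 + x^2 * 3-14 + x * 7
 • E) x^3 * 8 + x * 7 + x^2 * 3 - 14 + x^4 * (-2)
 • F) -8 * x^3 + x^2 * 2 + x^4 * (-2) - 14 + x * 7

Adding the polynomials and combining like terms:
(-4 + x^2 + 2*x + x^3) + (x^2*2 + 5*x + x^3*(-9) - 10 + x^4*(-2))
= x^3 * (-8)-2 * x^4 + x^2 * 3-14 + x * 7
D) x^3 * (-8)-2 * x^4 + x^2 * 3-14 + x * 7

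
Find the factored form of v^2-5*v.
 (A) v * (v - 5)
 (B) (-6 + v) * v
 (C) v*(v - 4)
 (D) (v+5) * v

We need to factor v^2-5*v.
The factored form is v * (v - 5).
A) v * (v - 5)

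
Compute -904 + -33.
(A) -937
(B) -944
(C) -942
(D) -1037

-904 + -33 = -937
A) -937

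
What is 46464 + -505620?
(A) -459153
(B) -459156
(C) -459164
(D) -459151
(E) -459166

46464 + -505620 = -459156
B) -459156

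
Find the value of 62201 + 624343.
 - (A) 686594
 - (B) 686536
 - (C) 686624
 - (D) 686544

62201 + 624343 = 686544
D) 686544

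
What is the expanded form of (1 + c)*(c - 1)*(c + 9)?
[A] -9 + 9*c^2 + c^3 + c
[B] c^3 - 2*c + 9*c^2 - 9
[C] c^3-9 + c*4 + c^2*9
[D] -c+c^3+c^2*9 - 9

Expanding (1 + c)*(c - 1)*(c + 9):
= -c+c^3+c^2*9 - 9
D) -c+c^3+c^2*9 - 9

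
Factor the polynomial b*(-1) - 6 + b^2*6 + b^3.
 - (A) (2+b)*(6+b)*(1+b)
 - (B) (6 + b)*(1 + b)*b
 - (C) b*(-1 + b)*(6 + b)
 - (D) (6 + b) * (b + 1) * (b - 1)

We need to factor b*(-1) - 6 + b^2*6 + b^3.
The factored form is (6 + b) * (b + 1) * (b - 1).
D) (6 + b) * (b + 1) * (b - 1)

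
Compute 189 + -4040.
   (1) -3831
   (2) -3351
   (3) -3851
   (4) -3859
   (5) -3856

189 + -4040 = -3851
3) -3851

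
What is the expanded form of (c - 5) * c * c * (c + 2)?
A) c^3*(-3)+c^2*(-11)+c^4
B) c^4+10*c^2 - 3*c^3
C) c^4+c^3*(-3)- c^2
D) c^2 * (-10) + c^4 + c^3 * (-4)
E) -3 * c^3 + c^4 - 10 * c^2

Expanding (c - 5) * c * c * (c + 2):
= -3 * c^3 + c^4 - 10 * c^2
E) -3 * c^3 + c^4 - 10 * c^2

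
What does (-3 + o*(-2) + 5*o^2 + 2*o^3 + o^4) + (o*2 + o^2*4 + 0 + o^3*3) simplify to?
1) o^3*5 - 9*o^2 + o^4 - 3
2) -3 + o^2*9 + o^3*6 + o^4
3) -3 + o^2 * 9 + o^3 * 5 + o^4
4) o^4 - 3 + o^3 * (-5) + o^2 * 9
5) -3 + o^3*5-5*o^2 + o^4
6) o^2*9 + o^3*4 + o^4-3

Adding the polynomials and combining like terms:
(-3 + o*(-2) + 5*o^2 + 2*o^3 + o^4) + (o*2 + o^2*4 + 0 + o^3*3)
= -3 + o^2 * 9 + o^3 * 5 + o^4
3) -3 + o^2 * 9 + o^3 * 5 + o^4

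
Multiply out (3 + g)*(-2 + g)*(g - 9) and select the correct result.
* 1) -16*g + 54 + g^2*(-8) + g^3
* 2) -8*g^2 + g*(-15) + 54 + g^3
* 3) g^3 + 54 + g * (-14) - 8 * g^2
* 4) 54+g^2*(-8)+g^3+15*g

Expanding (3 + g)*(-2 + g)*(g - 9):
= -8*g^2 + g*(-15) + 54 + g^3
2) -8*g^2 + g*(-15) + 54 + g^3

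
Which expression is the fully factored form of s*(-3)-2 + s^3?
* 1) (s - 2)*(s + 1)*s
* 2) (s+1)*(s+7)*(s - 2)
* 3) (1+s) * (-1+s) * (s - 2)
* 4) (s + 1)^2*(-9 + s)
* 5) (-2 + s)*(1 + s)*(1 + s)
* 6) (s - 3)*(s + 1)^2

We need to factor s*(-3)-2 + s^3.
The factored form is (-2 + s)*(1 + s)*(1 + s).
5) (-2 + s)*(1 + s)*(1 + s)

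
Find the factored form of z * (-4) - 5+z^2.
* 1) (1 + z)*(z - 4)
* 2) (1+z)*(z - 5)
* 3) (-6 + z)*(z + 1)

We need to factor z * (-4) - 5+z^2.
The factored form is (1+z)*(z - 5).
2) (1+z)*(z - 5)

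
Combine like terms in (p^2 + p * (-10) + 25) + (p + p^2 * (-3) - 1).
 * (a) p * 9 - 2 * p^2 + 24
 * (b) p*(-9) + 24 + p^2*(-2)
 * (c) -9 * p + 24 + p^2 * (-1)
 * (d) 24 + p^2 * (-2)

Adding the polynomials and combining like terms:
(p^2 + p*(-10) + 25) + (p + p^2*(-3) - 1)
= p*(-9) + 24 + p^2*(-2)
b) p*(-9) + 24 + p^2*(-2)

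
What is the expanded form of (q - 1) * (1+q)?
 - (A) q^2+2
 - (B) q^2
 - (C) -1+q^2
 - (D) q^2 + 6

Expanding (q - 1) * (1+q):
= -1+q^2
C) -1+q^2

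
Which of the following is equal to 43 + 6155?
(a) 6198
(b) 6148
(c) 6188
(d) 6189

43 + 6155 = 6198
a) 6198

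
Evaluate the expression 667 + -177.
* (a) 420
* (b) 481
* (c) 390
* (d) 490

667 + -177 = 490
d) 490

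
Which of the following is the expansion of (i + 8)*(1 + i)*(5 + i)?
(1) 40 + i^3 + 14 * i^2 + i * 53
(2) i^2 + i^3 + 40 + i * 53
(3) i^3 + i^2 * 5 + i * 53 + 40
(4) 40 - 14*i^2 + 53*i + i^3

Expanding (i + 8)*(1 + i)*(5 + i):
= 40 + i^3 + 14 * i^2 + i * 53
1) 40 + i^3 + 14 * i^2 + i * 53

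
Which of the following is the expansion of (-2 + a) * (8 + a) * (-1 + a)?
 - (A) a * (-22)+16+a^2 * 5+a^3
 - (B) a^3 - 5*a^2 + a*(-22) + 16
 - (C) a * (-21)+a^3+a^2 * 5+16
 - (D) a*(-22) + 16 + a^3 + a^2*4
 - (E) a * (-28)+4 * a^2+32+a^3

Expanding (-2 + a) * (8 + a) * (-1 + a):
= a * (-22)+16+a^2 * 5+a^3
A) a * (-22)+16+a^2 * 5+a^3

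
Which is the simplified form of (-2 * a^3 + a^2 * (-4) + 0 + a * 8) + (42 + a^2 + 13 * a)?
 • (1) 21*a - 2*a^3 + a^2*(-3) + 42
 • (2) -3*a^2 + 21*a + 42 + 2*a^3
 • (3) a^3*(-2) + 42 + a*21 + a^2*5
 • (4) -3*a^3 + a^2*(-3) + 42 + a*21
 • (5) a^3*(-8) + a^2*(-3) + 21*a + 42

Adding the polynomials and combining like terms:
(-2*a^3 + a^2*(-4) + 0 + a*8) + (42 + a^2 + 13*a)
= 21*a - 2*a^3 + a^2*(-3) + 42
1) 21*a - 2*a^3 + a^2*(-3) + 42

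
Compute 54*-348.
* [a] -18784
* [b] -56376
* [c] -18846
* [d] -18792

54 * -348 = -18792
d) -18792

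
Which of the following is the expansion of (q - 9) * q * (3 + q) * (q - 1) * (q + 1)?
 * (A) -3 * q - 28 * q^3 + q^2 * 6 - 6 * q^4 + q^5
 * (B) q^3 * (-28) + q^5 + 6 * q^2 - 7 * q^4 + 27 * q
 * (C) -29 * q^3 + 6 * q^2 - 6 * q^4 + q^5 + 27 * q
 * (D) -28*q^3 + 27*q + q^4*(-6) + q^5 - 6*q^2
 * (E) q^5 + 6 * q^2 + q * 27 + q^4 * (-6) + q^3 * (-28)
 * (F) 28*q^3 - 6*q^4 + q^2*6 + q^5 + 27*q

Expanding (q - 9) * q * (3 + q) * (q - 1) * (q + 1):
= q^5 + 6 * q^2 + q * 27 + q^4 * (-6) + q^3 * (-28)
E) q^5 + 6 * q^2 + q * 27 + q^4 * (-6) + q^3 * (-28)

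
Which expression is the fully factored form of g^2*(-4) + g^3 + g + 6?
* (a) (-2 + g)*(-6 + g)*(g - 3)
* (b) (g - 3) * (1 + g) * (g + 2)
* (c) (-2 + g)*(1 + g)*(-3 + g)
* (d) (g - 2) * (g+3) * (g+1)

We need to factor g^2*(-4) + g^3 + g + 6.
The factored form is (-2 + g)*(1 + g)*(-3 + g).
c) (-2 + g)*(1 + g)*(-3 + g)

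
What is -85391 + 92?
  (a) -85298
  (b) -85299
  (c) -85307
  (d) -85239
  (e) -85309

-85391 + 92 = -85299
b) -85299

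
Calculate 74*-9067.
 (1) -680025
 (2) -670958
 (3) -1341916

74 * -9067 = -670958
2) -670958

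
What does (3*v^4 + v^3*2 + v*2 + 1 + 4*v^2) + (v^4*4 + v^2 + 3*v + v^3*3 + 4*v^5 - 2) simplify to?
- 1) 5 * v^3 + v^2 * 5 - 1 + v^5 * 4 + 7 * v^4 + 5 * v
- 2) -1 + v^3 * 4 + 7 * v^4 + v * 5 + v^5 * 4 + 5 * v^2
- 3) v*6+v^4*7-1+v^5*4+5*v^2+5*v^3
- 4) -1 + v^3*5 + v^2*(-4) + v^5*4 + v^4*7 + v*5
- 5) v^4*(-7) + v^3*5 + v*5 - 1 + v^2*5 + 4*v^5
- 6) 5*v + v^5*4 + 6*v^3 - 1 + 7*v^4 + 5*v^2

Adding the polynomials and combining like terms:
(3*v^4 + v^3*2 + v*2 + 1 + 4*v^2) + (v^4*4 + v^2 + 3*v + v^3*3 + 4*v^5 - 2)
= 5 * v^3 + v^2 * 5 - 1 + v^5 * 4 + 7 * v^4 + 5 * v
1) 5 * v^3 + v^2 * 5 - 1 + v^5 * 4 + 7 * v^4 + 5 * v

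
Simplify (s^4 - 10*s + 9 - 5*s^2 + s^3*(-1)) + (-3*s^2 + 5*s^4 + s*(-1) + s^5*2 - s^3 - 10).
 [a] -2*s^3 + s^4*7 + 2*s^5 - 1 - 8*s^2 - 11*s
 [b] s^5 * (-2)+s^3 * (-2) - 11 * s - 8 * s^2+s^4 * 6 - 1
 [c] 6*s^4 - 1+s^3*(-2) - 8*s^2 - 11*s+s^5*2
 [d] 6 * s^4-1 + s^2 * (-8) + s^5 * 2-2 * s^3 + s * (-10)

Adding the polynomials and combining like terms:
(s^4 - 10*s + 9 - 5*s^2 + s^3*(-1)) + (-3*s^2 + 5*s^4 + s*(-1) + s^5*2 - s^3 - 10)
= 6*s^4 - 1+s^3*(-2) - 8*s^2 - 11*s+s^5*2
c) 6*s^4 - 1+s^3*(-2) - 8*s^2 - 11*s+s^5*2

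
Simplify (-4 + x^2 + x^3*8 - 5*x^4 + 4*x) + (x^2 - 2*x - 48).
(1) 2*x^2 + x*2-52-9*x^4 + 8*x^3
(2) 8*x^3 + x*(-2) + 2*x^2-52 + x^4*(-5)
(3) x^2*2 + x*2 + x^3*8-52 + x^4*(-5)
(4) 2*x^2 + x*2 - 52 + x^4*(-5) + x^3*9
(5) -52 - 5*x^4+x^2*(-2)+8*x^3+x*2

Adding the polynomials and combining like terms:
(-4 + x^2 + x^3*8 - 5*x^4 + 4*x) + (x^2 - 2*x - 48)
= x^2*2 + x*2 + x^3*8-52 + x^4*(-5)
3) x^2*2 + x*2 + x^3*8-52 + x^4*(-5)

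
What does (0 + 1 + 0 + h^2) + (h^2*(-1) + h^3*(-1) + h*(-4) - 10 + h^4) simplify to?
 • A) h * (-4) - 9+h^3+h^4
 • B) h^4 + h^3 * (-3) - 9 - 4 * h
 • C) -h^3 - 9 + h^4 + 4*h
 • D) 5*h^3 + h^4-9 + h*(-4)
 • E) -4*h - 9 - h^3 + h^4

Adding the polynomials and combining like terms:
(0 + 1 + 0 + h^2) + (h^2*(-1) + h^3*(-1) + h*(-4) - 10 + h^4)
= -4*h - 9 - h^3 + h^4
E) -4*h - 9 - h^3 + h^4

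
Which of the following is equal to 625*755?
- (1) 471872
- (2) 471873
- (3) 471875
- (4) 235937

625 * 755 = 471875
3) 471875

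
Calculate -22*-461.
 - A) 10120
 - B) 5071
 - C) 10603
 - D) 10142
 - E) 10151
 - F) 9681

-22 * -461 = 10142
D) 10142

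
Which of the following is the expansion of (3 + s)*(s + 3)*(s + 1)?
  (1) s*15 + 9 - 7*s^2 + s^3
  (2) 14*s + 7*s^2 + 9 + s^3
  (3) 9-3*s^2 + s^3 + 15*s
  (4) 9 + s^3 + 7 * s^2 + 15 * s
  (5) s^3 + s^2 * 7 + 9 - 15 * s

Expanding (3 + s)*(s + 3)*(s + 1):
= 9 + s^3 + 7 * s^2 + 15 * s
4) 9 + s^3 + 7 * s^2 + 15 * s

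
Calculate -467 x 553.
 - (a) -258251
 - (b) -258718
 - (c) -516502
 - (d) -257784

-467 * 553 = -258251
a) -258251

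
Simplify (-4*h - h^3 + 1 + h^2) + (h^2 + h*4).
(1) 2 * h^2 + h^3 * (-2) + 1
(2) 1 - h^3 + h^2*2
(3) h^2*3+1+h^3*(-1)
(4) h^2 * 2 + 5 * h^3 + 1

Adding the polynomials and combining like terms:
(-4*h - h^3 + 1 + h^2) + (h^2 + h*4)
= 1 - h^3 + h^2*2
2) 1 - h^3 + h^2*2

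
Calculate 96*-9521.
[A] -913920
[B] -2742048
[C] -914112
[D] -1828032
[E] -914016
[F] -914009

96 * -9521 = -914016
E) -914016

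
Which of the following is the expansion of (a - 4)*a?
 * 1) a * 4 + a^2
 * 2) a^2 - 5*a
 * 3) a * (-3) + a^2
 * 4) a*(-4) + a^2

Expanding (a - 4)*a:
= a*(-4) + a^2
4) a*(-4) + a^2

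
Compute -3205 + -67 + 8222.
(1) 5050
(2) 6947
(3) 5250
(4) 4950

First: -3205 + -67 = -3272
Then: -3272 + 8222 = 4950
4) 4950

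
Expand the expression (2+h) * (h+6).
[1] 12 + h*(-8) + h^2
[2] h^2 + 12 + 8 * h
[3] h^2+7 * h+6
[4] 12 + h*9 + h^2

Expanding (2+h) * (h+6):
= h^2 + 12 + 8 * h
2) h^2 + 12 + 8 * h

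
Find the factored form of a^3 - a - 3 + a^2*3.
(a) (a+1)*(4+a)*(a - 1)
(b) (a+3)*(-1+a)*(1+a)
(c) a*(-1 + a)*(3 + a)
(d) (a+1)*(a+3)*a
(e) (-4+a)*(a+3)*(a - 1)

We need to factor a^3 - a - 3 + a^2*3.
The factored form is (a+3)*(-1+a)*(1+a).
b) (a+3)*(-1+a)*(1+a)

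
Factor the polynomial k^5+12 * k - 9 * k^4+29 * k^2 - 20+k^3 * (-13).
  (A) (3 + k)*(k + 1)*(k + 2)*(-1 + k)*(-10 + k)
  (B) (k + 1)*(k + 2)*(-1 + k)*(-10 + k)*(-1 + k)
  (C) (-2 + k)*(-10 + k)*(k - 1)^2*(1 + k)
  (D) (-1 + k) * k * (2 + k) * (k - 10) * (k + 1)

We need to factor k^5+12 * k - 9 * k^4+29 * k^2 - 20+k^3 * (-13).
The factored form is (k + 1)*(k + 2)*(-1 + k)*(-10 + k)*(-1 + k).
B) (k + 1)*(k + 2)*(-1 + k)*(-10 + k)*(-1 + k)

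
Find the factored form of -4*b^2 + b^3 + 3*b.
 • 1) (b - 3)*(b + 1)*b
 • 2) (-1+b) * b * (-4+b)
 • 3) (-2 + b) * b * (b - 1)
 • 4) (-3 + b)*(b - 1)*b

We need to factor -4*b^2 + b^3 + 3*b.
The factored form is (-3 + b)*(b - 1)*b.
4) (-3 + b)*(b - 1)*b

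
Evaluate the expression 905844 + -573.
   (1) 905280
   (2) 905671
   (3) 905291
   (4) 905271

905844 + -573 = 905271
4) 905271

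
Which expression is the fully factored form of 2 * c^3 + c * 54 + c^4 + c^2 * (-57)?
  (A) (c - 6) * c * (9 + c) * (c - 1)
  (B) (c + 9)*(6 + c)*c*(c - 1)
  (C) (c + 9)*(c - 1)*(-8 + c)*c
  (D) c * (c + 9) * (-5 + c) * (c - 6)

We need to factor 2 * c^3 + c * 54 + c^4 + c^2 * (-57).
The factored form is (c - 6) * c * (9 + c) * (c - 1).
A) (c - 6) * c * (9 + c) * (c - 1)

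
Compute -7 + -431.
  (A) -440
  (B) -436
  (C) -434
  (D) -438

-7 + -431 = -438
D) -438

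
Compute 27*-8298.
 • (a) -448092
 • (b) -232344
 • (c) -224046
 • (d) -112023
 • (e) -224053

27 * -8298 = -224046
c) -224046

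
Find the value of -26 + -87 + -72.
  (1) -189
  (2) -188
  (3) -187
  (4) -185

First: -26 + -87 = -113
Then: -113 + -72 = -185
4) -185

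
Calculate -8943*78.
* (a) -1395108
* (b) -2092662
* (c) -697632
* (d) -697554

-8943 * 78 = -697554
d) -697554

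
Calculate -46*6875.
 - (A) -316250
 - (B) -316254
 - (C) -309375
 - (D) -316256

-46 * 6875 = -316250
A) -316250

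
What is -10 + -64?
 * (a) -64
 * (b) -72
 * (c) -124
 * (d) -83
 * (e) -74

-10 + -64 = -74
e) -74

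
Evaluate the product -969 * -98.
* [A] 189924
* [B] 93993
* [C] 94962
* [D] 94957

-969 * -98 = 94962
C) 94962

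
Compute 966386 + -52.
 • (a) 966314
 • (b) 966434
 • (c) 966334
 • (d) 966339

966386 + -52 = 966334
c) 966334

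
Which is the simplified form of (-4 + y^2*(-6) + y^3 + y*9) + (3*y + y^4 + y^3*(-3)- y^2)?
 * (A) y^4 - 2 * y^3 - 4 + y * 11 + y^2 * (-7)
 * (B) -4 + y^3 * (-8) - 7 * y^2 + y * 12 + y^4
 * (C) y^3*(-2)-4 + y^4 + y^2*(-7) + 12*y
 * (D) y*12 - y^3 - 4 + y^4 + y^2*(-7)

Adding the polynomials and combining like terms:
(-4 + y^2*(-6) + y^3 + y*9) + (3*y + y^4 + y^3*(-3) - y^2)
= y^3*(-2)-4 + y^4 + y^2*(-7) + 12*y
C) y^3*(-2)-4 + y^4 + y^2*(-7) + 12*y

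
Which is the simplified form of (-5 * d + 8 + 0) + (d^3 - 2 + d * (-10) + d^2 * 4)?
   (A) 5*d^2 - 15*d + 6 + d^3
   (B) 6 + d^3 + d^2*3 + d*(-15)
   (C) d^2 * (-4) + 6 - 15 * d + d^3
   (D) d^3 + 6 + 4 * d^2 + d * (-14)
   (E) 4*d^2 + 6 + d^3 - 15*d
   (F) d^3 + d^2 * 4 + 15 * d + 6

Adding the polynomials and combining like terms:
(-5*d + 8 + 0) + (d^3 - 2 + d*(-10) + d^2*4)
= 4*d^2 + 6 + d^3 - 15*d
E) 4*d^2 + 6 + d^3 - 15*d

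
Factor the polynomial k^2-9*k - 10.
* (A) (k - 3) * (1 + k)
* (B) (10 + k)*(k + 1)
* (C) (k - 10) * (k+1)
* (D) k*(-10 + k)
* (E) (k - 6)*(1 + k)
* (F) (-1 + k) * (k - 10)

We need to factor k^2-9*k - 10.
The factored form is (k - 10) * (k+1).
C) (k - 10) * (k+1)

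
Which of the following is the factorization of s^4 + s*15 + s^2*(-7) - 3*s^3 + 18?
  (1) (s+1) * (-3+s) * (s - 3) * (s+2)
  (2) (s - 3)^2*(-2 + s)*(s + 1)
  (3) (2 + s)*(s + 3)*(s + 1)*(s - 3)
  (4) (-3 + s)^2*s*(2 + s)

We need to factor s^4 + s*15 + s^2*(-7) - 3*s^3 + 18.
The factored form is (s+1) * (-3+s) * (s - 3) * (s+2).
1) (s+1) * (-3+s) * (s - 3) * (s+2)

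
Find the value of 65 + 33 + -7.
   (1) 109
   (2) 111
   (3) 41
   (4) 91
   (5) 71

First: 65 + 33 = 98
Then: 98 + -7 = 91
4) 91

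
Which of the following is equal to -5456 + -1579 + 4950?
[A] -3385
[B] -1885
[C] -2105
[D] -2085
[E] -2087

First: -5456 + -1579 = -7035
Then: -7035 + 4950 = -2085
D) -2085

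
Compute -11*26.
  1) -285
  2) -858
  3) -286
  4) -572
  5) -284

-11 * 26 = -286
3) -286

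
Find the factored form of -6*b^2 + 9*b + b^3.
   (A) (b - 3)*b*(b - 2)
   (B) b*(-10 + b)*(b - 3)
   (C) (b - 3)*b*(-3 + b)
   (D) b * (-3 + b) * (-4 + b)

We need to factor -6*b^2 + 9*b + b^3.
The factored form is (b - 3)*b*(-3 + b).
C) (b - 3)*b*(-3 + b)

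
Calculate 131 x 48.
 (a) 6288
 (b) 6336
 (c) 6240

131 * 48 = 6288
a) 6288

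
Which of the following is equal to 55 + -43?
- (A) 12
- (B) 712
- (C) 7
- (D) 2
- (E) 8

55 + -43 = 12
A) 12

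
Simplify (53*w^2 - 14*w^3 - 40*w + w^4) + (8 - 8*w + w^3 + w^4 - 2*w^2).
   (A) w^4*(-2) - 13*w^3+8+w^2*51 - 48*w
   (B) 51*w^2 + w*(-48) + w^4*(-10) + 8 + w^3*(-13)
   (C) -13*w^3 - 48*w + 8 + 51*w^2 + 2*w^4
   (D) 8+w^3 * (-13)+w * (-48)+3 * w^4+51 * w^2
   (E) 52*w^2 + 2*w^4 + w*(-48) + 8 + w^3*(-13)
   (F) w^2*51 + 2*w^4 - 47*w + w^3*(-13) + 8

Adding the polynomials and combining like terms:
(53*w^2 - 14*w^3 - 40*w + w^4) + (8 - 8*w + w^3 + w^4 - 2*w^2)
= -13*w^3 - 48*w + 8 + 51*w^2 + 2*w^4
C) -13*w^3 - 48*w + 8 + 51*w^2 + 2*w^4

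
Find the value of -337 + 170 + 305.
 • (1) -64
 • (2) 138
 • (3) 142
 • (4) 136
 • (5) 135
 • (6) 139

First: -337 + 170 = -167
Then: -167 + 305 = 138
2) 138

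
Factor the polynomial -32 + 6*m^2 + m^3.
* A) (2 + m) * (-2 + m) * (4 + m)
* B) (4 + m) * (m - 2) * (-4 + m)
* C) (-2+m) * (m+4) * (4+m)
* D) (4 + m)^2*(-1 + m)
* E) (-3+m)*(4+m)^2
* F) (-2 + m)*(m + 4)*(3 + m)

We need to factor -32 + 6*m^2 + m^3.
The factored form is (-2+m) * (m+4) * (4+m).
C) (-2+m) * (m+4) * (4+m)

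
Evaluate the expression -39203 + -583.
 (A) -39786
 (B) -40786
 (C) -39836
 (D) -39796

-39203 + -583 = -39786
A) -39786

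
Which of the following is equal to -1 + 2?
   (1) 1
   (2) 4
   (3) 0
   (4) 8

-1 + 2 = 1
1) 1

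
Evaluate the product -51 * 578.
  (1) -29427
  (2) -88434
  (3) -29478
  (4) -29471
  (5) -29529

-51 * 578 = -29478
3) -29478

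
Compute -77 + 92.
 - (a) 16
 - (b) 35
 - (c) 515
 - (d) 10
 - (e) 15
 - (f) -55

-77 + 92 = 15
e) 15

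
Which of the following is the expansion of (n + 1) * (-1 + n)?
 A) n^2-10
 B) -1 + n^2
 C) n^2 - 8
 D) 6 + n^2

Expanding (n + 1) * (-1 + n):
= -1 + n^2
B) -1 + n^2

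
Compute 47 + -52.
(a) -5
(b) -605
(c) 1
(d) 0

47 + -52 = -5
a) -5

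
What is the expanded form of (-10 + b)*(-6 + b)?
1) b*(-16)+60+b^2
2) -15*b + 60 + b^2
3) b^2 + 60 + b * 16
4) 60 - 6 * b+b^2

Expanding (-10 + b)*(-6 + b):
= b*(-16)+60+b^2
1) b*(-16)+60+b^2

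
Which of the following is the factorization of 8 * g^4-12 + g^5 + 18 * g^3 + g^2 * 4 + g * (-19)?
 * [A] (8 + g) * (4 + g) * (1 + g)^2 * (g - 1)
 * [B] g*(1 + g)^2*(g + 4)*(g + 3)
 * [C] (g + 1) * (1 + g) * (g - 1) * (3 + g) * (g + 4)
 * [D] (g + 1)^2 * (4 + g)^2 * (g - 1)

We need to factor 8 * g^4-12 + g^5 + 18 * g^3 + g^2 * 4 + g * (-19).
The factored form is (g + 1) * (1 + g) * (g - 1) * (3 + g) * (g + 4).
C) (g + 1) * (1 + g) * (g - 1) * (3 + g) * (g + 4)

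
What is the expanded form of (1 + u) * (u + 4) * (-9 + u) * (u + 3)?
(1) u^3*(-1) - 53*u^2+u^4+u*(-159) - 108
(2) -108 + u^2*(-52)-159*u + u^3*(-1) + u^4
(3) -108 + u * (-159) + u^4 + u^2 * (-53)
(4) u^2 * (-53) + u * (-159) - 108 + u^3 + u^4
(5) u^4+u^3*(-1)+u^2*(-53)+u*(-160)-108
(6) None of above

Expanding (1 + u) * (u + 4) * (-9 + u) * (u + 3):
= u^3*(-1) - 53*u^2+u^4+u*(-159) - 108
1) u^3*(-1) - 53*u^2+u^4+u*(-159) - 108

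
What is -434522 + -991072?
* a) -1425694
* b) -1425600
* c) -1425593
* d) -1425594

-434522 + -991072 = -1425594
d) -1425594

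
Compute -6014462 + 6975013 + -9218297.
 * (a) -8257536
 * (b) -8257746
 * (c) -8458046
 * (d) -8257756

First: -6014462 + 6975013 = 960551
Then: 960551 + -9218297 = -8257746
b) -8257746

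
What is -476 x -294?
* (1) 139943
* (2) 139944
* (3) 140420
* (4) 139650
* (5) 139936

-476 * -294 = 139944
2) 139944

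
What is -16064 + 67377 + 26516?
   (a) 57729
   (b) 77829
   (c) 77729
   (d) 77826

First: -16064 + 67377 = 51313
Then: 51313 + 26516 = 77829
b) 77829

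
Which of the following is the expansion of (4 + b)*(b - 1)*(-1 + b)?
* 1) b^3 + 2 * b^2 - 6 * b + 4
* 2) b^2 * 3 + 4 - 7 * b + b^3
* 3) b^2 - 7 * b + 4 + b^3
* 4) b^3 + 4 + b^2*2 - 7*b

Expanding (4 + b)*(b - 1)*(-1 + b):
= b^3 + 4 + b^2*2 - 7*b
4) b^3 + 4 + b^2*2 - 7*b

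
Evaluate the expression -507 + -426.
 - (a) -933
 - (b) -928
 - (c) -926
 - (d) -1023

-507 + -426 = -933
a) -933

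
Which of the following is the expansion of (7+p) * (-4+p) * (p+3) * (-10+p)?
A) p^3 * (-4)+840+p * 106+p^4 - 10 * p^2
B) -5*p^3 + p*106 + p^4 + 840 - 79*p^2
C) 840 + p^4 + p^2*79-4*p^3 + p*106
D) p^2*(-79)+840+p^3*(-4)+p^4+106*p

Expanding (7+p) * (-4+p) * (p+3) * (-10+p):
= p^2*(-79)+840+p^3*(-4)+p^4+106*p
D) p^2*(-79)+840+p^3*(-4)+p^4+106*p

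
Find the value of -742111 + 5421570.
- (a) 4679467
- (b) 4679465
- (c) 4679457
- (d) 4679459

-742111 + 5421570 = 4679459
d) 4679459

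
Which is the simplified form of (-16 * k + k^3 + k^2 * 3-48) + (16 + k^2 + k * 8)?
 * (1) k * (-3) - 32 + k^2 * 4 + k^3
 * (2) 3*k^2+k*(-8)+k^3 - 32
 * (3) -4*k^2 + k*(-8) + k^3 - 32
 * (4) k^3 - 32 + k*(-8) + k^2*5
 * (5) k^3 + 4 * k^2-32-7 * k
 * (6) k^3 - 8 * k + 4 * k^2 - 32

Adding the polynomials and combining like terms:
(-16*k + k^3 + k^2*3 - 48) + (16 + k^2 + k*8)
= k^3 - 8 * k + 4 * k^2 - 32
6) k^3 - 8 * k + 4 * k^2 - 32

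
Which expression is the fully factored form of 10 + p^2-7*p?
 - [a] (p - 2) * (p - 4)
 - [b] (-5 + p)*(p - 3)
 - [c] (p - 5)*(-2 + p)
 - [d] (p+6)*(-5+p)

We need to factor 10 + p^2-7*p.
The factored form is (p - 5)*(-2 + p).
c) (p - 5)*(-2 + p)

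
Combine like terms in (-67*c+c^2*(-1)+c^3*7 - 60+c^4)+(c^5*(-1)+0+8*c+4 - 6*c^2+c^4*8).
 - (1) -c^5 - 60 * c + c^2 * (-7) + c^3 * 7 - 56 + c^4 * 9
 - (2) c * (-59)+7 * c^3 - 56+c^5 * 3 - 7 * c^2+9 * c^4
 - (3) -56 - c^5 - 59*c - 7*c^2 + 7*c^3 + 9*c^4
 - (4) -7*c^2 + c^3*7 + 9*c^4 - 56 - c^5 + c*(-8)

Adding the polynomials and combining like terms:
(-67*c + c^2*(-1) + c^3*7 - 60 + c^4) + (c^5*(-1) + 0 + 8*c + 4 - 6*c^2 + c^4*8)
= -56 - c^5 - 59*c - 7*c^2 + 7*c^3 + 9*c^4
3) -56 - c^5 - 59*c - 7*c^2 + 7*c^3 + 9*c^4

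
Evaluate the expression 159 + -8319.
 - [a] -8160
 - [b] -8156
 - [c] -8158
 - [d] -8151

159 + -8319 = -8160
a) -8160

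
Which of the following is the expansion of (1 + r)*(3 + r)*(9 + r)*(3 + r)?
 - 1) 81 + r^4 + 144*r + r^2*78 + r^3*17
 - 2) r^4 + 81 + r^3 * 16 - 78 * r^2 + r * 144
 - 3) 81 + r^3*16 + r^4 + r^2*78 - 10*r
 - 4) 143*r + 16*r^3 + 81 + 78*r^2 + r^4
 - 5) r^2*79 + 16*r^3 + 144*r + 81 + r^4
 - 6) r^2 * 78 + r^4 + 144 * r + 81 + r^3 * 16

Expanding (1 + r)*(3 + r)*(9 + r)*(3 + r):
= r^2 * 78 + r^4 + 144 * r + 81 + r^3 * 16
6) r^2 * 78 + r^4 + 144 * r + 81 + r^3 * 16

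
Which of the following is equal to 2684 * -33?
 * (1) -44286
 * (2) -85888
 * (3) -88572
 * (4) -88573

2684 * -33 = -88572
3) -88572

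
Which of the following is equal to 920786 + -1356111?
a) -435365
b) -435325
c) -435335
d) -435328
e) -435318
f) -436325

920786 + -1356111 = -435325
b) -435325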